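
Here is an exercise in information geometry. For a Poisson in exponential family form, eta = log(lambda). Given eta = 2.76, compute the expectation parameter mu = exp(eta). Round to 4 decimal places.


Expectation parameter for Poisson exponential family:
mu = exp(eta).
eta = 2.76.
mu = exp(2.76) = 15.7998

15.7998


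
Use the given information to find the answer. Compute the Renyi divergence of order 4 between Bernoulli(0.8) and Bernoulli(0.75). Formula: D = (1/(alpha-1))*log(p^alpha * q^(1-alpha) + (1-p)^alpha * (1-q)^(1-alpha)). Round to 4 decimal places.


Renyi divergence of order alpha between Bernoulli distributions:
D = (1/(alpha-1))*log(p^alpha * q^(1-alpha) + (1-p)^alpha * (1-q)^(1-alpha)).
alpha = 4, p = 0.8, q = 0.75.
p^alpha * q^(1-alpha) = 0.8^4 * 0.75^-3 = 0.970904.
(1-p)^alpha * (1-q)^(1-alpha) = 0.2^4 * 0.25^-3 = 0.1024.
sum = 0.970904 + 0.1024 = 1.073304.
D = (1/3)*log(1.073304) = 0.0236

0.0236


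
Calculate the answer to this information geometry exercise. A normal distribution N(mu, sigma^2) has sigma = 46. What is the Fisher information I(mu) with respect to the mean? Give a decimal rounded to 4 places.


The Fisher information for the mean of a normal distribution is I(mu) = 1/sigma^2.
sigma = 46, so sigma^2 = 2116.
I(mu) = 1/2116 = 0.0005

0.0005


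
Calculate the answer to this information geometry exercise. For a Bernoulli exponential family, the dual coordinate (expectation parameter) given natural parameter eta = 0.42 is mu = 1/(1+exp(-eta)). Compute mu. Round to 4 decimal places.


Dual coordinate (expectation parameter) for Bernoulli:
mu = 1/(1+exp(-eta)).
eta = 0.42.
exp(-eta) = exp(-0.42) = 0.657047.
mu = 1/(1+0.657047) = 0.6035

0.6035


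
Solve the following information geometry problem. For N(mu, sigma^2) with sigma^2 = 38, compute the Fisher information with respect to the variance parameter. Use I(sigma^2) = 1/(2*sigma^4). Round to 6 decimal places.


Fisher information for variance: I(sigma^2) = 1/(2*sigma^4).
sigma^2 = 38, so sigma^4 = 1444.
I = 1/(2*1444) = 1/2888 = 0.000346

0.000346


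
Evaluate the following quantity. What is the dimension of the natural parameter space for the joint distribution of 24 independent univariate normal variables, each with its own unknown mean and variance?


Exponential family dimension calculation:
Each univariate normal has two natural parameters (mu/sigma^2 and -1/(2 sigma^2)).
With 24 independent components, dim = 2 * 24 = 48.

48


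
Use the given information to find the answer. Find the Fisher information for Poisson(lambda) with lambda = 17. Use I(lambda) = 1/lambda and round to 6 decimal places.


Fisher information for Poisson: I(lambda) = 1/lambda.
lambda = 17.
I(lambda) = 1/17 = 0.058824

0.058824


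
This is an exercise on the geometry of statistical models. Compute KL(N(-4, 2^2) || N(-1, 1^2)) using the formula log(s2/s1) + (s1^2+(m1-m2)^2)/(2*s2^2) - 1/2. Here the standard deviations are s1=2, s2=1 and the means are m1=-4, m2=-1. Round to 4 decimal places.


KL divergence between normal distributions:
KL = log(s2/s1) + (s1^2 + (m1-m2)^2)/(2*s2^2) - 1/2.
log(1/2) = -0.693147.
(2^2 + (-4--1)^2)/(2*1^2) = (4 + 9)/2 = 6.5.
KL = -0.693147 + 6.5 - 0.5 = 5.3069

5.3069


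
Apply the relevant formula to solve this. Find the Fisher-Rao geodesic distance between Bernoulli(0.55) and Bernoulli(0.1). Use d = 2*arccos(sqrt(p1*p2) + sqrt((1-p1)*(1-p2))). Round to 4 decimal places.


Geodesic distance on Bernoulli manifold:
d(p1,p2) = 2*arccos(sqrt(p1*p2) + sqrt((1-p1)*(1-p2))).
sqrt(p1*p2) = sqrt(0.55*0.1) = 0.234521.
sqrt((1-p1)*(1-p2)) = sqrt(0.45*0.9) = 0.636396.
arg = 0.234521 + 0.636396 = 0.870917.
d = 2*arccos(0.870917) = 1.0275

1.0275


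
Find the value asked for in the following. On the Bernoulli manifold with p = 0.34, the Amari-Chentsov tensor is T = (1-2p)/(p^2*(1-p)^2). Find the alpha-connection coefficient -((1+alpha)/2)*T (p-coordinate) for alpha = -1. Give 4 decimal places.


Skewness (Amari-Chentsov) tensor: T = (1-2p)/(p^2*(1-p)^2).
p = 0.34, 1-2p = 0.32, p^2 = 0.1156, (1-p)^2 = 0.4356.
T = 0.32/(0.1156 * 0.4356) = 6.354835.
In the p-coordinate, Gamma^(alpha) = Gamma^(0) - (alpha/2)*T with Gamma^(0) = (1/2)*g'(p) = -T/2,
so Gamma^(alpha) = -((1+alpha)/2)*T.
alpha = -1, -(1+alpha)/2 = 0.0.
Gamma = 0.0 * 6.354835 = 0.0000

0.0000


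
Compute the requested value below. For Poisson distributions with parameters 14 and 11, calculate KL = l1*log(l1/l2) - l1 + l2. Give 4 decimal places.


KL divergence for Poisson:
KL = l1*log(l1/l2) - l1 + l2.
l1 = 14, l2 = 11.
log(14/11) = 0.241162.
l1*log(l1/l2) = 14 * 0.241162 = 3.376269.
KL = 3.376269 - 14 + 11 = 0.3763

0.3763


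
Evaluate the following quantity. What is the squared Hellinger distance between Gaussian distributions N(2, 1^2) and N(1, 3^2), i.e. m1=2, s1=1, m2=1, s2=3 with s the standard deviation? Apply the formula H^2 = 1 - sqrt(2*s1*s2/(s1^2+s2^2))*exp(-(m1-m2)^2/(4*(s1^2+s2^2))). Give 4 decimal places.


Squared Hellinger distance for Gaussians:
H^2 = 1 - sqrt(2*s1*s2/(s1^2+s2^2)) * exp(-(m1-m2)^2/(4*(s1^2+s2^2))).
s1^2 = 1, s2^2 = 9, s1^2+s2^2 = 10.
sqrt(2*1*3/(10)) = 0.774597.
(m1-m2)^2 = (1)^2 = 1.
exp(-1/(4*10)) = exp(-0.025) = 0.97531.
H^2 = 1 - 0.774597*0.97531 = 0.2445

0.2445


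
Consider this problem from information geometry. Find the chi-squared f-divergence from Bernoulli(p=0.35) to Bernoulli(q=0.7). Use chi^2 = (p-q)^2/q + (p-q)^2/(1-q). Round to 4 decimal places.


Chi-squared divergence between Bernoulli distributions:
chi^2 = (p-q)^2/q + (p-q)^2/(1-q).
p = 0.35, q = 0.7, p-q = -0.35.
(p-q)^2 = 0.1225.
term1 = 0.1225/0.7 = 0.175.
term2 = 0.1225/0.3 = 0.408333.
chi^2 = 0.175 + 0.408333 = 0.5833

0.5833


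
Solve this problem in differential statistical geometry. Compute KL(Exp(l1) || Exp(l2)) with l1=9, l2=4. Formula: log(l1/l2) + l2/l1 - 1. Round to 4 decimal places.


KL divergence for exponential family:
KL = log(l1/l2) + l2/l1 - 1.
log(9/4) = 0.81093.
4/9 = 0.444444.
KL = 0.81093 + 0.444444 - 1 = 0.2554

0.2554


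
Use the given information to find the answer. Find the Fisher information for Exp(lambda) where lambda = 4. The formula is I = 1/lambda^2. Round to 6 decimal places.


Fisher information for exponential: I(lambda) = 1/lambda^2.
lambda = 4, lambda^2 = 16.
I = 1/16 = 0.062500

0.062500


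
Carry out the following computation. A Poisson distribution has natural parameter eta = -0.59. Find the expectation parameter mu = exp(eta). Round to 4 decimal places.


Expectation parameter for Poisson exponential family:
mu = exp(eta).
eta = -0.59.
mu = exp(-0.59) = 0.5543

0.5543


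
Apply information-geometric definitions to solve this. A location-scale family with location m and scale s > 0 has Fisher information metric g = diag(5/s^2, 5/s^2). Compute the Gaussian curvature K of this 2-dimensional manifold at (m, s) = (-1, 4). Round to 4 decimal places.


The metric has the form g = (A dm^2 + B ds^2)/s^2 with A = 5, B = 5.
Substitute u = sqrt(A/B)*m: g = B*(du^2 + ds^2)/s^2, i.e. B times the
Poincare upper half-plane metric, which has constant Gaussian curvature -1.
Scaling a 2D metric by a constant c divides the Gaussian curvature by c,
so K = -1/B = -1/(5) = -0.2000 everywhere (the point (m, s) = (-1, 4) is irrelevant:
the curvature is constant).
The requested Gaussian curvature is K = -0.2000.

-0.2000


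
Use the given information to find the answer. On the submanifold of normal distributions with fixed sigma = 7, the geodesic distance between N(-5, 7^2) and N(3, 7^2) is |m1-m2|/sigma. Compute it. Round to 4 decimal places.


On the fixed-variance normal subfamily, geodesic distance = |m1-m2|/sigma.
|-5 - 3| = 8.
sigma = 7.
d = 8/7 = 1.1429

1.1429


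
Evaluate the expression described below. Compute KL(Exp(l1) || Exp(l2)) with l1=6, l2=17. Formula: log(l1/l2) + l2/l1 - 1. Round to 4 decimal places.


KL divergence for exponential family:
KL = log(l1/l2) + l2/l1 - 1.
log(6/17) = -1.041454.
17/6 = 2.833333.
KL = -1.041454 + 2.833333 - 1 = 0.7919

0.7919


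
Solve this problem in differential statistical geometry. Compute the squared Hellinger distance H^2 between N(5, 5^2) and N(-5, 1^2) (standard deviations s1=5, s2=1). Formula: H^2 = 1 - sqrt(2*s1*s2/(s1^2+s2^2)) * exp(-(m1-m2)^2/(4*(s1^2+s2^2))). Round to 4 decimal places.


Squared Hellinger distance for Gaussians:
H^2 = 1 - sqrt(2*s1*s2/(s1^2+s2^2)) * exp(-(m1-m2)^2/(4*(s1^2+s2^2))).
s1^2 = 25, s2^2 = 1, s1^2+s2^2 = 26.
sqrt(2*5*1/(26)) = 0.620174.
(m1-m2)^2 = (10)^2 = 100.
exp(-100/(4*26)) = exp(-0.961538) = 0.382304.
H^2 = 1 - 0.620174*0.382304 = 0.7629

0.7629


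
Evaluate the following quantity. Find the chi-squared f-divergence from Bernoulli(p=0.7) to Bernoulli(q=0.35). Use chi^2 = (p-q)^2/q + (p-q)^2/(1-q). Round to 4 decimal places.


Chi-squared divergence between Bernoulli distributions:
chi^2 = (p-q)^2/q + (p-q)^2/(1-q).
p = 0.7, q = 0.35, p-q = 0.35.
(p-q)^2 = 0.1225.
term1 = 0.1225/0.35 = 0.35.
term2 = 0.1225/0.65 = 0.188462.
chi^2 = 0.35 + 0.188462 = 0.5385

0.5385


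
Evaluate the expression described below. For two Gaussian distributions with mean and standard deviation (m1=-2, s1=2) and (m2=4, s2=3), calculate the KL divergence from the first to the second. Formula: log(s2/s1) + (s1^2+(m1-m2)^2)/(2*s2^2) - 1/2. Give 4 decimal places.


KL divergence between normal distributions:
KL = log(s2/s1) + (s1^2 + (m1-m2)^2)/(2*s2^2) - 1/2.
log(3/2) = 0.405465.
(2^2 + (-2-4)^2)/(2*3^2) = (4 + 36)/18 = 2.222222.
KL = 0.405465 + 2.222222 - 0.5 = 2.1277

2.1277


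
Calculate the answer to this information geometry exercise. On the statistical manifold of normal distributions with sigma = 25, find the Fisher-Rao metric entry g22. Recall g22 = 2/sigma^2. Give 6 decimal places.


For the 2-parameter normal family, the Fisher metric has:
  g11 = 1/sigma^2, g22 = 2/sigma^2.
sigma = 25, sigma^2 = 625.
g22 = 0.003200

0.003200


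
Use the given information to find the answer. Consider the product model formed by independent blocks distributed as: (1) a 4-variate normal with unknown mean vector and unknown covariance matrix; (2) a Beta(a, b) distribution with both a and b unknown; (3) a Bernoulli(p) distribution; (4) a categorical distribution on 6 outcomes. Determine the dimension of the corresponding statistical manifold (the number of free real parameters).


The dimension of a statistical manifold equals the number of free
(independent) real parameters of the model. For a product of independent
blocks the parameter counts add.
- 4-variate normal: 4 (mean) + 4*5/2 = 10 (symmetric covariance) = 14.
- Beta (a, b): 2.
- Bernoulli (p): 1.
- categorical on 6 outcomes (probabilities sum to 1): 6-1 = 5.
Total = 14 + 2 + 1 + 5 = 22.
Dimension = 22

22


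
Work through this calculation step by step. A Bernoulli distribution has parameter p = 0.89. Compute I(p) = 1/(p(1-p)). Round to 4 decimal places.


For Bernoulli(p), Fisher information is I(p) = 1/(p*(1-p)).
p = 0.89, 1-p = 0.11.
p*(1-p) = 0.0979.
I(p) = 1/0.0979 = 10.2145

10.2145


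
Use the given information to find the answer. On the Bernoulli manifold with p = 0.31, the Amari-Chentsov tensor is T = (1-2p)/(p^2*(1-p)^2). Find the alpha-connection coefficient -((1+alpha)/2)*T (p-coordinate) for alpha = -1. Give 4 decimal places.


Skewness (Amari-Chentsov) tensor: T = (1-2p)/(p^2*(1-p)^2).
p = 0.31, 1-2p = 0.38, p^2 = 0.0961, (1-p)^2 = 0.4761.
T = 0.38/(0.0961 * 0.4761) = 8.305428.
In the p-coordinate, Gamma^(alpha) = Gamma^(0) - (alpha/2)*T with Gamma^(0) = (1/2)*g'(p) = -T/2,
so Gamma^(alpha) = -((1+alpha)/2)*T.
alpha = -1, -(1+alpha)/2 = 0.0.
Gamma = 0.0 * 8.305428 = 0.0000

0.0000


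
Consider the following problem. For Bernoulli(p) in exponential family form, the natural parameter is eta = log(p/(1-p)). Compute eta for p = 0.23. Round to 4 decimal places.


Natural parameter for Bernoulli: eta = log(p/(1-p)).
p = 0.23, 1-p = 0.77.
p/(1-p) = 0.298701.
eta = log(0.298701) = -1.2083

-1.2083


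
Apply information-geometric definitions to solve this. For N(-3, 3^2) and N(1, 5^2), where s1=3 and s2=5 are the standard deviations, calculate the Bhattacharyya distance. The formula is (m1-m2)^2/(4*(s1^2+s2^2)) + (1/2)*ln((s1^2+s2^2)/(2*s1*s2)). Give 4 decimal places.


Bhattacharyya distance between two Gaussians:
DB = (m1-m2)^2/(4*(s1^2+s2^2)) + (1/2)*ln((s1^2+s2^2)/(2*s1*s2)).
(m1-m2)^2 = (-4)^2 = 16.
s1^2+s2^2 = 9 + 25 = 34.
term1 = 16/136 = 0.117647.
term2 = 0.5*ln(34/30.0) = 0.062582.
DB = 0.117647 + 0.062582 = 0.1802

0.1802


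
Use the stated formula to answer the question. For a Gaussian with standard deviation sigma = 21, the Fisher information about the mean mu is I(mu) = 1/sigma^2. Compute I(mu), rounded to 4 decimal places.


The Fisher information for the mean of a normal distribution is I(mu) = 1/sigma^2.
sigma = 21, so sigma^2 = 441.
I(mu) = 1/441 = 0.0023

0.0023


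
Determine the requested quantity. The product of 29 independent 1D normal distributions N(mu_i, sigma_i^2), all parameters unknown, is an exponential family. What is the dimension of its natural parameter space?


Exponential family dimension calculation:
Each univariate normal has two natural parameters (mu/sigma^2 and -1/(2 sigma^2)).
With 29 independent components, dim = 2 * 29 = 58.

58


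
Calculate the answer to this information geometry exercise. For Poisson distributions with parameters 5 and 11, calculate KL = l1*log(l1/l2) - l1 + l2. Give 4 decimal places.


KL divergence for Poisson:
KL = l1*log(l1/l2) - l1 + l2.
l1 = 5, l2 = 11.
log(5/11) = -0.788457.
l1*log(l1/l2) = 5 * -0.788457 = -3.942287.
KL = -3.942287 - 5 + 11 = 2.0577

2.0577


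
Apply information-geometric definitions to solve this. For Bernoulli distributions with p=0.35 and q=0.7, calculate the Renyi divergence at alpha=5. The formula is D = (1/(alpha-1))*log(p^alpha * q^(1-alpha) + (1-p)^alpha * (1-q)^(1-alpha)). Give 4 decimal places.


Renyi divergence of order alpha between Bernoulli distributions:
D = (1/(alpha-1))*log(p^alpha * q^(1-alpha) + (1-p)^alpha * (1-q)^(1-alpha)).
alpha = 5, p = 0.35, q = 0.7.
p^alpha * q^(1-alpha) = 0.35^5 * 0.7^-4 = 0.021875.
(1-p)^alpha * (1-q)^(1-alpha) = 0.65^5 * 0.3^-4 = 14.324576.
sum = 0.021875 + 14.324576 = 14.346451.
D = (1/4)*log(14.346451) = 0.6659

0.6659


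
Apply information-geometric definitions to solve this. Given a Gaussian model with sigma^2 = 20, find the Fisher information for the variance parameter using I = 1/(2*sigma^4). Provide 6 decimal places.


Fisher information for variance: I(sigma^2) = 1/(2*sigma^4).
sigma^2 = 20, so sigma^4 = 400.
I = 1/(2*400) = 1/800 = 0.001250

0.001250


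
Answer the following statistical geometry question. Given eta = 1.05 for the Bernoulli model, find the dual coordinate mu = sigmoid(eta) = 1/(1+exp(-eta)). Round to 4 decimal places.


Dual coordinate (expectation parameter) for Bernoulli:
mu = 1/(1+exp(-eta)).
eta = 1.05.
exp(-eta) = exp(-1.05) = 0.349938.
mu = 1/(1+0.349938) = 0.7408

0.7408


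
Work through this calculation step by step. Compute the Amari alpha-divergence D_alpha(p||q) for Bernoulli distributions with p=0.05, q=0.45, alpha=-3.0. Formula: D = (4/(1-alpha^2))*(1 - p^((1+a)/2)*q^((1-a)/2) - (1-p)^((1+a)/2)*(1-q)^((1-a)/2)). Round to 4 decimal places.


Amari alpha-divergence:
D = (4/(1-alpha^2))*(1 - p^((1+a)/2)*q^((1-a)/2) - (1-p)^((1+a)/2)*(1-q)^((1-a)/2)).
alpha = -3.0, p = 0.05, q = 0.45.
e1 = (1+alpha)/2 = -1.0, e2 = (1-alpha)/2 = 2.0.
t1 = p^e1 * q^e2 = 0.05^-1.0 * 0.45^2.0 = 4.05.
t2 = (1-p)^e1 * (1-q)^e2 = 0.95^-1.0 * 0.55^2.0 = 0.318421.
4/(1-alpha^2) = -0.5.
D = -0.5*(1 - 4.05 - 0.318421) = 1.6842

1.6842


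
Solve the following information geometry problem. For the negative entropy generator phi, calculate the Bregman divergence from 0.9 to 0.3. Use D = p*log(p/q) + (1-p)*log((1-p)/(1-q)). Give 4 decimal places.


Bregman divergence with negative entropy generator:
D = p*log(p/q) + (1-p)*log((1-p)/(1-q)).
p = 0.9, q = 0.3.
p*log(p/q) = 0.9*log(0.9/0.3) = 0.988751.
(1-p)*log((1-p)/(1-q)) = 0.1*log(0.1/0.7) = -0.194591.
D = 0.988751 + -0.194591 = 0.7942

0.7942


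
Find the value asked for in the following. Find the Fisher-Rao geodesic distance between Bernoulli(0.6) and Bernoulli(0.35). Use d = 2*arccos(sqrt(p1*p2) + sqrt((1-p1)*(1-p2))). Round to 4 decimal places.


Geodesic distance on Bernoulli manifold:
d(p1,p2) = 2*arccos(sqrt(p1*p2) + sqrt((1-p1)*(1-p2))).
sqrt(p1*p2) = sqrt(0.6*0.35) = 0.458258.
sqrt((1-p1)*(1-p2)) = sqrt(0.4*0.65) = 0.509902.
arg = 0.458258 + 0.509902 = 0.96816.
d = 2*arccos(0.96816) = 0.5061

0.5061


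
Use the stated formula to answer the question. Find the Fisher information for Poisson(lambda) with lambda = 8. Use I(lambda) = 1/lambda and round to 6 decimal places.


Fisher information for Poisson: I(lambda) = 1/lambda.
lambda = 8.
I(lambda) = 1/8 = 0.125000

0.125000


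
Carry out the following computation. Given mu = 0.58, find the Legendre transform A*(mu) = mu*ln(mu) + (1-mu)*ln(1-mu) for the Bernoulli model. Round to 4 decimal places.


Legendre transform for Bernoulli:
A*(mu) = mu*log(mu) + (1-mu)*log(1-mu).
mu = 0.58, 1-mu = 0.42.
mu*log(mu) = 0.58*log(0.58) = -0.315942.
(1-mu)*log(1-mu) = 0.42*log(0.42) = -0.36435.
A* = -0.315942 + -0.36435 = -0.6803

-0.6803


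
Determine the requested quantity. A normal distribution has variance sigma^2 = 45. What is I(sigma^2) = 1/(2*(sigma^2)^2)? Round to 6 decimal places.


Fisher information for variance: I(sigma^2) = 1/(2*sigma^4).
sigma^2 = 45, so sigma^4 = 2025.
I = 1/(2*2025) = 1/4050 = 0.000247

0.000247


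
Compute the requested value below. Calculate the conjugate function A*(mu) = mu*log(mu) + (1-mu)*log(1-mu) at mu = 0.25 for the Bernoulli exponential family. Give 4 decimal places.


Legendre transform for Bernoulli:
A*(mu) = mu*log(mu) + (1-mu)*log(1-mu).
mu = 0.25, 1-mu = 0.75.
mu*log(mu) = 0.25*log(0.25) = -0.346574.
(1-mu)*log(1-mu) = 0.75*log(0.75) = -0.215762.
A* = -0.346574 + -0.215762 = -0.5623

-0.5623


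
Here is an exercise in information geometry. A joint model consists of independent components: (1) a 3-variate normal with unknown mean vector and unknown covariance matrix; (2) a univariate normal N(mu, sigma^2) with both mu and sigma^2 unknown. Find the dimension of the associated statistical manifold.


The dimension of a statistical manifold equals the number of free
(independent) real parameters of the model. For a product of independent
blocks the parameter counts add.
- 3-variate normal: 3 (mean) + 3*4/2 = 6 (symmetric covariance) = 9.
- normal (mu, sigma^2): 2.
Total = 9 + 2 = 11.
Dimension = 11

11


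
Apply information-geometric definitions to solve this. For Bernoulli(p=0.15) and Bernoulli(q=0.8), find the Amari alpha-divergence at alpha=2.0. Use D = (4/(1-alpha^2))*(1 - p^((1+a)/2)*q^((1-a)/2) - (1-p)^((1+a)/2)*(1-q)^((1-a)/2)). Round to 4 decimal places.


Amari alpha-divergence:
D = (4/(1-alpha^2))*(1 - p^((1+a)/2)*q^((1-a)/2) - (1-p)^((1+a)/2)*(1-q)^((1-a)/2)).
alpha = 2.0, p = 0.15, q = 0.8.
e1 = (1+alpha)/2 = 1.5, e2 = (1-alpha)/2 = -0.5.
t1 = p^e1 * q^e2 = 0.15^1.5 * 0.8^-0.5 = 0.064952.
t2 = (1-p)^e1 * (1-q)^e2 = 0.85^1.5 * 0.2^-0.5 = 1.75232.
4/(1-alpha^2) = -1.333333.
D = -1.333333*(1 - 0.064952 - 1.75232) = 1.0897

1.0897


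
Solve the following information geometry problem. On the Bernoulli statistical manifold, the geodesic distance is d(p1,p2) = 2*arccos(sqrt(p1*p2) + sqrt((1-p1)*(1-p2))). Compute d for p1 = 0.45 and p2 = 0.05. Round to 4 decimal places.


Geodesic distance on Bernoulli manifold:
d(p1,p2) = 2*arccos(sqrt(p1*p2) + sqrt((1-p1)*(1-p2))).
sqrt(p1*p2) = sqrt(0.45*0.05) = 0.15.
sqrt((1-p1)*(1-p2)) = sqrt(0.55*0.95) = 0.722842.
arg = 0.15 + 0.722842 = 0.872842.
d = 2*arccos(0.872842) = 1.0196

1.0196


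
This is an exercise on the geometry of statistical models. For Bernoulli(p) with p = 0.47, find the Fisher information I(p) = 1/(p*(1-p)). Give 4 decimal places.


For Bernoulli(p), Fisher information is I(p) = 1/(p*(1-p)).
p = 0.47, 1-p = 0.53.
p*(1-p) = 0.2491.
I(p) = 1/0.2491 = 4.0145

4.0145


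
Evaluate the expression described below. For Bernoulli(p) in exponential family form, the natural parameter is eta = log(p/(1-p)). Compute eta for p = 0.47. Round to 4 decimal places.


Natural parameter for Bernoulli: eta = log(p/(1-p)).
p = 0.47, 1-p = 0.53.
p/(1-p) = 0.886792.
eta = log(0.886792) = -0.1201

-0.1201


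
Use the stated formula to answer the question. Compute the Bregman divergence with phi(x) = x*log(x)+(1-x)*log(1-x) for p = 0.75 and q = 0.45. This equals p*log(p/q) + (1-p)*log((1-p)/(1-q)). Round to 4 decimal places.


Bregman divergence with negative entropy generator:
D = p*log(p/q) + (1-p)*log((1-p)/(1-q)).
p = 0.75, q = 0.45.
p*log(p/q) = 0.75*log(0.75/0.45) = 0.383119.
(1-p)*log((1-p)/(1-q)) = 0.25*log(0.25/0.55) = -0.197114.
D = 0.383119 + -0.197114 = 0.1860

0.1860


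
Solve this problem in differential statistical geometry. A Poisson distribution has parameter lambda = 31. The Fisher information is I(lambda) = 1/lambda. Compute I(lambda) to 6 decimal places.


Fisher information for Poisson: I(lambda) = 1/lambda.
lambda = 31.
I(lambda) = 1/31 = 0.032258

0.032258


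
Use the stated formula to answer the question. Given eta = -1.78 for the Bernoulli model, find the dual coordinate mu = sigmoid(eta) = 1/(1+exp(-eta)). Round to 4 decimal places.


Dual coordinate (expectation parameter) for Bernoulli:
mu = 1/(1+exp(-eta)).
eta = -1.78.
exp(-eta) = exp(1.78) = 5.929856.
mu = 1/(1+5.929856) = 0.1443

0.1443


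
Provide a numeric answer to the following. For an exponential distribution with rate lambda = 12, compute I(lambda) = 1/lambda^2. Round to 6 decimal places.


Fisher information for exponential: I(lambda) = 1/lambda^2.
lambda = 12, lambda^2 = 144.
I = 1/144 = 0.006944

0.006944


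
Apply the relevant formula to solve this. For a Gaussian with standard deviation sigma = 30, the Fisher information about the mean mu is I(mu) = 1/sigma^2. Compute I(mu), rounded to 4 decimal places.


The Fisher information for the mean of a normal distribution is I(mu) = 1/sigma^2.
sigma = 30, so sigma^2 = 900.
I(mu) = 1/900 = 0.0011

0.0011


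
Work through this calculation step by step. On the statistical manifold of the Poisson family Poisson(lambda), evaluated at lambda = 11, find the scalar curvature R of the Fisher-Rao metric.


This family has a single free parameter, so its statistical manifold
is 1-dimensional. The Riemann curvature tensor of any 1-dimensional
Riemannian manifold vanishes identically, so R = 0.

0


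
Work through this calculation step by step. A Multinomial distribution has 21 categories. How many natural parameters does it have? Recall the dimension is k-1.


Exponential family dimension calculation:
For Multinomial with k=21 categories, dim = k-1 = 20.

20


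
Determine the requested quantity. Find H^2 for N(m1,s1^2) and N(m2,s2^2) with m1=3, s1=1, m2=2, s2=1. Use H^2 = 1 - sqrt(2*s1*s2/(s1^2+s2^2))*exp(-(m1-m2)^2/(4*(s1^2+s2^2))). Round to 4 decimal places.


Squared Hellinger distance for Gaussians:
H^2 = 1 - sqrt(2*s1*s2/(s1^2+s2^2)) * exp(-(m1-m2)^2/(4*(s1^2+s2^2))).
s1^2 = 1, s2^2 = 1, s1^2+s2^2 = 2.
sqrt(2*1*1/(2)) = 1.0.
(m1-m2)^2 = (1)^2 = 1.
exp(-1/(4*2)) = exp(-0.125) = 0.882497.
H^2 = 1 - 1.0*0.882497 = 0.1175

0.1175


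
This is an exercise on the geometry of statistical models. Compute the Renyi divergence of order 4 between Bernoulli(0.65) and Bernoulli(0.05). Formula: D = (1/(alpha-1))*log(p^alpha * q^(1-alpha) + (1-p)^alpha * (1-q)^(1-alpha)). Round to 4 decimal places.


Renyi divergence of order alpha between Bernoulli distributions:
D = (1/(alpha-1))*log(p^alpha * q^(1-alpha) + (1-p)^alpha * (1-q)^(1-alpha)).
alpha = 4, p = 0.65, q = 0.05.
p^alpha * q^(1-alpha) = 0.65^4 * 0.05^-3 = 1428.05.
(1-p)^alpha * (1-q)^(1-alpha) = 0.35^4 * 0.95^-3 = 0.017503.
sum = 1428.05 + 0.017503 = 1428.067503.
D = (1/3)*log(1428.067503) = 2.4214

2.4214


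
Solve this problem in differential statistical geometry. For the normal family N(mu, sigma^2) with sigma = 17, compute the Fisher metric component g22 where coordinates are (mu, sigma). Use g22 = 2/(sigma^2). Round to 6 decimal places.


For the 2-parameter normal family, the Fisher metric has:
  g11 = 1/sigma^2, g22 = 2/sigma^2.
sigma = 17, sigma^2 = 289.
g22 = 0.006920

0.006920


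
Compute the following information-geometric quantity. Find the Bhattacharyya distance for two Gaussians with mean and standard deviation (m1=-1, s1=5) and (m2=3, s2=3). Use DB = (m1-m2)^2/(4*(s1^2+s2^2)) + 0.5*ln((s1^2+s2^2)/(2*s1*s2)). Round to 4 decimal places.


Bhattacharyya distance between two Gaussians:
DB = (m1-m2)^2/(4*(s1^2+s2^2)) + (1/2)*ln((s1^2+s2^2)/(2*s1*s2)).
(m1-m2)^2 = (-4)^2 = 16.
s1^2+s2^2 = 25 + 9 = 34.
term1 = 16/136 = 0.117647.
term2 = 0.5*ln(34/30.0) = 0.062582.
DB = 0.117647 + 0.062582 = 0.1802

0.1802


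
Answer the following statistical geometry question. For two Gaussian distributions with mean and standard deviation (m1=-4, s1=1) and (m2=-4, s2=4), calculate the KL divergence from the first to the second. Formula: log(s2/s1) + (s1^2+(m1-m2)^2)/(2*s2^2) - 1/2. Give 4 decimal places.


KL divergence between normal distributions:
KL = log(s2/s1) + (s1^2 + (m1-m2)^2)/(2*s2^2) - 1/2.
log(4/1) = 1.386294.
(1^2 + (-4--4)^2)/(2*4^2) = (1 + 0)/32 = 0.03125.
KL = 1.386294 + 0.03125 - 0.5 = 0.9175

0.9175


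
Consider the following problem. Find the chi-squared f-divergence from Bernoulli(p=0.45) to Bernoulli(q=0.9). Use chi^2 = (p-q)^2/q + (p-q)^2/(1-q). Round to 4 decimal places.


Chi-squared divergence between Bernoulli distributions:
chi^2 = (p-q)^2/q + (p-q)^2/(1-q).
p = 0.45, q = 0.9, p-q = -0.45.
(p-q)^2 = 0.2025.
term1 = 0.2025/0.9 = 0.225.
term2 = 0.2025/0.1 = 2.025.
chi^2 = 0.225 + 2.025 = 2.2500

2.2500


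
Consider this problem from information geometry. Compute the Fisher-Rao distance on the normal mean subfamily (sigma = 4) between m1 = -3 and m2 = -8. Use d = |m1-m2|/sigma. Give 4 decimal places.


On the fixed-variance normal subfamily, geodesic distance = |m1-m2|/sigma.
|-3 - -8| = 5.
sigma = 4.
d = 5/4 = 1.2500

1.2500


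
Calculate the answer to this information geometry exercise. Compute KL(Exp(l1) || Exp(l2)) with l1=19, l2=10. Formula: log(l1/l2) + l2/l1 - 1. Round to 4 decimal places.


KL divergence for exponential family:
KL = log(l1/l2) + l2/l1 - 1.
log(19/10) = 0.641854.
10/19 = 0.526316.
KL = 0.641854 + 0.526316 - 1 = 0.1682

0.1682


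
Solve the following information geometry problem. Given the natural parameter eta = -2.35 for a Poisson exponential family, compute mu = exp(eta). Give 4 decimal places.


Expectation parameter for Poisson exponential family:
mu = exp(eta).
eta = -2.35.
mu = exp(-2.35) = 0.0954

0.0954


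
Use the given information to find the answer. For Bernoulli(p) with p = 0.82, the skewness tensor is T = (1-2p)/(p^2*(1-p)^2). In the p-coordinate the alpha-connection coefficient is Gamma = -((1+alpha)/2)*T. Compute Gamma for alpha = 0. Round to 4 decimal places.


Skewness (Amari-Chentsov) tensor: T = (1-2p)/(p^2*(1-p)^2).
p = 0.82, 1-2p = -0.64, p^2 = 0.6724, (1-p)^2 = 0.0324.
T = -0.64/(0.6724 * 0.0324) = -29.376988.
In the p-coordinate, Gamma^(alpha) = Gamma^(0) - (alpha/2)*T with Gamma^(0) = (1/2)*g'(p) = -T/2,
so Gamma^(alpha) = -((1+alpha)/2)*T.
alpha = 0, -(1+alpha)/2 = -0.5.
Gamma = -0.5 * -29.376988 = 14.6885

14.6885


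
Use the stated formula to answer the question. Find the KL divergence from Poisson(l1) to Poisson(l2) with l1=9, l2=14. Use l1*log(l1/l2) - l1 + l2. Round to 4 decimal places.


KL divergence for Poisson:
KL = l1*log(l1/l2) - l1 + l2.
l1 = 9, l2 = 14.
log(9/14) = -0.441833.
l1*log(l1/l2) = 9 * -0.441833 = -3.976495.
KL = -3.976495 - 9 + 14 = 1.0235

1.0235


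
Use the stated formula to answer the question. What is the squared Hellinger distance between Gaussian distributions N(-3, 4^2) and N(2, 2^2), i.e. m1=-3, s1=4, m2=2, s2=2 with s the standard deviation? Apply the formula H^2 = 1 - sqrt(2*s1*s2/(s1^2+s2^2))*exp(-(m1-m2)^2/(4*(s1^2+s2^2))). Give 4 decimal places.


Squared Hellinger distance for Gaussians:
H^2 = 1 - sqrt(2*s1*s2/(s1^2+s2^2)) * exp(-(m1-m2)^2/(4*(s1^2+s2^2))).
s1^2 = 16, s2^2 = 4, s1^2+s2^2 = 20.
sqrt(2*4*2/(20)) = 0.894427.
(m1-m2)^2 = (-5)^2 = 25.
exp(-25/(4*20)) = exp(-0.3125) = 0.731616.
H^2 = 1 - 0.894427*0.731616 = 0.3456

0.3456


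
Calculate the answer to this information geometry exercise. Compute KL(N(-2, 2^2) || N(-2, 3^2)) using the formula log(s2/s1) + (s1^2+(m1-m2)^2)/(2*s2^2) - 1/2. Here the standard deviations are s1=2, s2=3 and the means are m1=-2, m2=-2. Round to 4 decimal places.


KL divergence between normal distributions:
KL = log(s2/s1) + (s1^2 + (m1-m2)^2)/(2*s2^2) - 1/2.
log(3/2) = 0.405465.
(2^2 + (-2--2)^2)/(2*3^2) = (4 + 0)/18 = 0.222222.
KL = 0.405465 + 0.222222 - 0.5 = 0.1277

0.1277


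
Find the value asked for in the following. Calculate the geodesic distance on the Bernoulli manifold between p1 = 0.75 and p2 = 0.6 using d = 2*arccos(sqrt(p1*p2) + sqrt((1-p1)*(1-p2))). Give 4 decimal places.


Geodesic distance on Bernoulli manifold:
d(p1,p2) = 2*arccos(sqrt(p1*p2) + sqrt((1-p1)*(1-p2))).
sqrt(p1*p2) = sqrt(0.75*0.6) = 0.67082.
sqrt((1-p1)*(1-p2)) = sqrt(0.25*0.4) = 0.316228.
arg = 0.67082 + 0.316228 = 0.987048.
d = 2*arccos(0.987048) = 0.3222

0.3222


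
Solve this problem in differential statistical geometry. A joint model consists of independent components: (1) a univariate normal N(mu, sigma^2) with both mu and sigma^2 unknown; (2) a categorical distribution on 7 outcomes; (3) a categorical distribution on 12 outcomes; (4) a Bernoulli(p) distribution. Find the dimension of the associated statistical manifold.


The dimension of a statistical manifold equals the number of free
(independent) real parameters of the model. For a product of independent
blocks the parameter counts add.
- normal (mu, sigma^2): 2.
- categorical on 7 outcomes (probabilities sum to 1): 7-1 = 6.
- categorical on 12 outcomes (probabilities sum to 1): 12-1 = 11.
- Bernoulli (p): 1.
Total = 2 + 6 + 11 + 1 = 20.
Dimension = 20

20


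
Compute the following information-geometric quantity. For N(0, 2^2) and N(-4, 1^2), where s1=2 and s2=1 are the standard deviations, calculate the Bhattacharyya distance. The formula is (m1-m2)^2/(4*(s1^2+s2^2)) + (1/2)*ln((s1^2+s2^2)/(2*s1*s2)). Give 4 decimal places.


Bhattacharyya distance between two Gaussians:
DB = (m1-m2)^2/(4*(s1^2+s2^2)) + (1/2)*ln((s1^2+s2^2)/(2*s1*s2)).
(m1-m2)^2 = (4)^2 = 16.
s1^2+s2^2 = 4 + 1 = 5.
term1 = 16/20 = 0.8.
term2 = 0.5*ln(5/4.0) = 0.111572.
DB = 0.8 + 0.111572 = 0.9116

0.9116


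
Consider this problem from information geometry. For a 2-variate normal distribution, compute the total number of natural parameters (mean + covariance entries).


Exponential family dimension calculation:
For 2-dim MVN: mean has 2 params, covariance has 2*3/2 = 3 unique entries.
Total dim = 2 + 3 = 5.

5


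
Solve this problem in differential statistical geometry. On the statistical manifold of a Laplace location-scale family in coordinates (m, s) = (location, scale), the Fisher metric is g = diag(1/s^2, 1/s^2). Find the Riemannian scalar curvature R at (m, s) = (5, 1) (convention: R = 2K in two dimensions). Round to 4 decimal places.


The metric has the form g = (A dm^2 + B ds^2)/s^2 with A = 1, B = 1.
Substitute u = sqrt(A/B)*m: g = B*(du^2 + ds^2)/s^2, i.e. B times the
Poincare upper half-plane metric, which has constant Gaussian curvature -1.
Scaling a 2D metric by a constant c divides the Gaussian curvature by c,
so K = -1/B = -1/(1) = -1.0000 everywhere (the point (m, s) = (5, 1) is irrelevant:
the curvature is constant).
Scalar curvature in dimension 2: R = 2K = -2/(1) = -2.0000.

-2.0000


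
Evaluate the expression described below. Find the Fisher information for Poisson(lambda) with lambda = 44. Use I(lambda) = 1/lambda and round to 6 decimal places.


Fisher information for Poisson: I(lambda) = 1/lambda.
lambda = 44.
I(lambda) = 1/44 = 0.022727

0.022727


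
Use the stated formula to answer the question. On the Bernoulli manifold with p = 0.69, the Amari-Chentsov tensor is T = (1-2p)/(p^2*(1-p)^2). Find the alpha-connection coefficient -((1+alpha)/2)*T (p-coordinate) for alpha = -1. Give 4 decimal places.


Skewness (Amari-Chentsov) tensor: T = (1-2p)/(p^2*(1-p)^2).
p = 0.69, 1-2p = -0.38, p^2 = 0.4761, (1-p)^2 = 0.0961.
T = -0.38/(0.4761 * 0.0961) = -8.305428.
In the p-coordinate, Gamma^(alpha) = Gamma^(0) - (alpha/2)*T with Gamma^(0) = (1/2)*g'(p) = -T/2,
so Gamma^(alpha) = -((1+alpha)/2)*T.
alpha = -1, -(1+alpha)/2 = 0.0.
Gamma = 0.0 * -8.305428 = 0.0000

0.0000


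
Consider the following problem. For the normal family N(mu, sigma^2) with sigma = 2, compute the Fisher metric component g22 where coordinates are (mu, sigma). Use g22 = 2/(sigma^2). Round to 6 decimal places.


For the 2-parameter normal family, the Fisher metric has:
  g11 = 1/sigma^2, g22 = 2/sigma^2.
sigma = 2, sigma^2 = 4.
g22 = 0.500000

0.500000


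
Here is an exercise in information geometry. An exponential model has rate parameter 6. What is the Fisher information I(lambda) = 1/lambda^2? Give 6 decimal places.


Fisher information for exponential: I(lambda) = 1/lambda^2.
lambda = 6, lambda^2 = 36.
I = 1/36 = 0.027778

0.027778


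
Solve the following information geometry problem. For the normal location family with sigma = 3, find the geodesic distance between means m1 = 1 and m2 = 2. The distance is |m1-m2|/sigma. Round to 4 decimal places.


On the fixed-variance normal subfamily, geodesic distance = |m1-m2|/sigma.
|1 - 2| = 1.
sigma = 3.
d = 1/3 = 0.3333

0.3333


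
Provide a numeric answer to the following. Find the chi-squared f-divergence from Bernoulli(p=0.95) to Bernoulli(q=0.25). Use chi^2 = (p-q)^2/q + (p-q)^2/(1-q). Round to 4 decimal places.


Chi-squared divergence between Bernoulli distributions:
chi^2 = (p-q)^2/q + (p-q)^2/(1-q).
p = 0.95, q = 0.25, p-q = 0.7.
(p-q)^2 = 0.49.
term1 = 0.49/0.25 = 1.96.
term2 = 0.49/0.75 = 0.653333.
chi^2 = 1.96 + 0.653333 = 2.6133

2.6133


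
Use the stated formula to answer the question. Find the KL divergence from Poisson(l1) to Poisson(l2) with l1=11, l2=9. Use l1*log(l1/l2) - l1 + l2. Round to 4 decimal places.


KL divergence for Poisson:
KL = l1*log(l1/l2) - l1 + l2.
l1 = 11, l2 = 9.
log(11/9) = 0.200671.
l1*log(l1/l2) = 11 * 0.200671 = 2.207378.
KL = 2.207378 - 11 + 9 = 0.2074

0.2074


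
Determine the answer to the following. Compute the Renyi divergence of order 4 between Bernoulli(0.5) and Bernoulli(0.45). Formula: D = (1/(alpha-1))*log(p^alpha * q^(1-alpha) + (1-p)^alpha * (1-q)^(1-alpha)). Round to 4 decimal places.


Renyi divergence of order alpha between Bernoulli distributions:
D = (1/(alpha-1))*log(p^alpha * q^(1-alpha) + (1-p)^alpha * (1-q)^(1-alpha)).
alpha = 4, p = 0.5, q = 0.45.
p^alpha * q^(1-alpha) = 0.5^4 * 0.45^-3 = 0.685871.
(1-p)^alpha * (1-q)^(1-alpha) = 0.5^4 * 0.55^-3 = 0.375657.
sum = 0.685871 + 0.375657 = 1.061528.
D = (1/3)*log(1.061528) = 0.0199

0.0199


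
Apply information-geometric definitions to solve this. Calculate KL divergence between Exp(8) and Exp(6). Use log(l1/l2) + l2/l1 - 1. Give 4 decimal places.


KL divergence for exponential family:
KL = log(l1/l2) + l2/l1 - 1.
log(8/6) = 0.287682.
6/8 = 0.75.
KL = 0.287682 + 0.75 - 1 = 0.0377

0.0377


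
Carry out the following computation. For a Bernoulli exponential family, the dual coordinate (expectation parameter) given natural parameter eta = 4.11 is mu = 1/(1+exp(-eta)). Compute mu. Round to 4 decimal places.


Dual coordinate (expectation parameter) for Bernoulli:
mu = 1/(1+exp(-eta)).
eta = 4.11.
exp(-eta) = exp(-4.11) = 0.016408.
mu = 1/(1+0.016408) = 0.9839

0.9839


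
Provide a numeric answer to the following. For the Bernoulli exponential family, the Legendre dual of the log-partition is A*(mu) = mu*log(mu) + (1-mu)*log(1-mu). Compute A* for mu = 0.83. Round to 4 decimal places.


Legendre transform for Bernoulli:
A*(mu) = mu*log(mu) + (1-mu)*log(1-mu).
mu = 0.83, 1-mu = 0.17.
mu*log(mu) = 0.83*log(0.83) = -0.154654.
(1-mu)*log(1-mu) = 0.17*log(0.17) = -0.301233.
A* = -0.154654 + -0.301233 = -0.4559

-0.4559


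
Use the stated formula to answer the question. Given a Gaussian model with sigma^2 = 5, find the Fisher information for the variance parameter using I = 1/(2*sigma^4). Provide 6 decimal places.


Fisher information for variance: I(sigma^2) = 1/(2*sigma^4).
sigma^2 = 5, so sigma^4 = 25.
I = 1/(2*25) = 1/50 = 0.020000

0.020000


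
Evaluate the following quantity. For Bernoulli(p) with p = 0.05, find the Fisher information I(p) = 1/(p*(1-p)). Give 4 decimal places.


For Bernoulli(p), Fisher information is I(p) = 1/(p*(1-p)).
p = 0.05, 1-p = 0.95.
p*(1-p) = 0.0475.
I(p) = 1/0.0475 = 21.0526

21.0526


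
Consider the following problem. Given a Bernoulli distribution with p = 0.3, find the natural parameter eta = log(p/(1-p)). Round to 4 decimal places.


Natural parameter for Bernoulli: eta = log(p/(1-p)).
p = 0.3, 1-p = 0.7.
p/(1-p) = 0.428571.
eta = log(0.428571) = -0.8473

-0.8473


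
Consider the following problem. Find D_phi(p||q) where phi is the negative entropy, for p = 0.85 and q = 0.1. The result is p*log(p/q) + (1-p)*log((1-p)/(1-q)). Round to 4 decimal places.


Bregman divergence with negative entropy generator:
D = p*log(p/q) + (1-p)*log((1-p)/(1-q)).
p = 0.85, q = 0.1.
p*log(p/q) = 0.85*log(0.85/0.1) = 1.819056.
(1-p)*log((1-p)/(1-q)) = 0.15*log(0.15/0.9) = -0.268764.
D = 1.819056 + -0.268764 = 1.5503

1.5503


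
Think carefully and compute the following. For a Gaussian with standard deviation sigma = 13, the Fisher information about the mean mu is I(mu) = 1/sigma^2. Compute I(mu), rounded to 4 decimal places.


The Fisher information for the mean of a normal distribution is I(mu) = 1/sigma^2.
sigma = 13, so sigma^2 = 169.
I(mu) = 1/169 = 0.0059

0.0059


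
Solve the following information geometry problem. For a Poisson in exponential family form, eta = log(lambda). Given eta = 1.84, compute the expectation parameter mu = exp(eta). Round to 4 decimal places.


Expectation parameter for Poisson exponential family:
mu = exp(eta).
eta = 1.84.
mu = exp(1.84) = 6.2965

6.2965


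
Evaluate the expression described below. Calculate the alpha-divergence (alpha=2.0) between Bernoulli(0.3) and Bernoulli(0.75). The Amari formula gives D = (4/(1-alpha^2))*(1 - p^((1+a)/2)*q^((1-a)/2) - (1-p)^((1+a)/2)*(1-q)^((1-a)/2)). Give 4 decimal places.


Amari alpha-divergence:
D = (4/(1-alpha^2))*(1 - p^((1+a)/2)*q^((1-a)/2) - (1-p)^((1+a)/2)*(1-q)^((1-a)/2)).
alpha = 2.0, p = 0.3, q = 0.75.
e1 = (1+alpha)/2 = 1.5, e2 = (1-alpha)/2 = -0.5.
t1 = p^e1 * q^e2 = 0.3^1.5 * 0.75^-0.5 = 0.189737.
t2 = (1-p)^e1 * (1-q)^e2 = 0.7^1.5 * 0.25^-0.5 = 1.171324.
4/(1-alpha^2) = -1.333333.
D = -1.333333*(1 - 0.189737 - 1.171324) = 0.4814

0.4814


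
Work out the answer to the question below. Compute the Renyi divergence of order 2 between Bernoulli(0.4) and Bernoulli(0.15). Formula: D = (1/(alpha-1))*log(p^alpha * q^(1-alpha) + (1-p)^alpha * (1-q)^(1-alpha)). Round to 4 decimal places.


Renyi divergence of order alpha between Bernoulli distributions:
D = (1/(alpha-1))*log(p^alpha * q^(1-alpha) + (1-p)^alpha * (1-q)^(1-alpha)).
alpha = 2, p = 0.4, q = 0.15.
p^alpha * q^(1-alpha) = 0.4^2 * 0.15^-1 = 1.066667.
(1-p)^alpha * (1-q)^(1-alpha) = 0.6^2 * 0.85^-1 = 0.423529.
sum = 1.066667 + 0.423529 = 1.490196.
D = (1/1)*log(1.490196) = 0.3989

0.3989


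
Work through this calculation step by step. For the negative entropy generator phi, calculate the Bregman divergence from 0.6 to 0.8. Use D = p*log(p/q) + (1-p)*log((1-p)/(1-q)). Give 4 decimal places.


Bregman divergence with negative entropy generator:
D = p*log(p/q) + (1-p)*log((1-p)/(1-q)).
p = 0.6, q = 0.8.
p*log(p/q) = 0.6*log(0.6/0.8) = -0.172609.
(1-p)*log((1-p)/(1-q)) = 0.4*log(0.4/0.2) = 0.277259.
D = -0.172609 + 0.277259 = 0.1046

0.1046
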